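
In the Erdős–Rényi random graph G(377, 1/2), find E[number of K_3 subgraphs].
E[# K_3] = C(377, 3) · (1/2)^C(3, 2) = 8859500 / 2^3 = 2214875/2 = 1107437.5

For each 3-subset S of vertices (there are C(377, 3) = 8859500 such S), let X_S = 1 if S induces a K_3 (all C(3, 2) = 3 edges present). Then P(X_S = 1) = (1/2)^3 = 1/8. By linearity of expectation, E[# K_3] = C(377, 3) · (1/2)^3 = 8859500 / 8 = 2214875/2 = 1107437.5.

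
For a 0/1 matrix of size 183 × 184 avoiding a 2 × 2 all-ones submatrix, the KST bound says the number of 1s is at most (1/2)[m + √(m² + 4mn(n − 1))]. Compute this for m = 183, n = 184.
z(183, 184; 2, 2) ≤ (1/2)[183 + √(183² + 4·183·184·183)] = (1/2)[183 + √24681393] = 2575.5186

Kővári–Sós–Turán: let r_1, ..., r_183 be the row sums and z = Σ r_i the total number of 1s. Each pair of columns can share at most one row with both entries 1 (else a 2×2 all-ones block appears), so Σ_i C(r_i, 2) ≤ C(184, 2) = 16836. By convexity Σ_i C(r_i, 2) ≥ 183·C(z/183, 2) = z(z − 183)/(2·183), giving z² − 183z − 183·184·183 ≤ 0 and hence z ≤ (1/2)[183 + √(33489 + 4·6161976)] = (1/2)[183 + √24681393] ≈ (1/2)(183 + 4968.0371) = 2575.5186.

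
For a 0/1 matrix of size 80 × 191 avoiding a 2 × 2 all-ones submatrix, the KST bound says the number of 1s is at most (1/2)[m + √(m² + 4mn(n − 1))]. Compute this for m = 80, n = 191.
z(80, 191; 2, 2) ≤ (1/2)[80 + √(80² + 4·80·191·190)] = (1/2)[80 + √11619200] = 1744.3474

Kővári–Sós–Turán: let r_1, ..., r_80 be the row sums and z = Σ r_i the total number of 1s. Each pair of columns can share at most one row with both entries 1 (else a 2×2 all-ones block appears), so Σ_i C(r_i, 2) ≤ C(191, 2) = 18145. By convexity Σ_i C(r_i, 2) ≥ 80·C(z/80, 2) = z(z − 80)/(2·80), giving z² − 80z − 80·191·190 ≤ 0 and hence z ≤ (1/2)[80 + √(6400 + 4·2903200)] = (1/2)[80 + √11619200] ≈ (1/2)(80 + 3408.6948) = 1744.3474.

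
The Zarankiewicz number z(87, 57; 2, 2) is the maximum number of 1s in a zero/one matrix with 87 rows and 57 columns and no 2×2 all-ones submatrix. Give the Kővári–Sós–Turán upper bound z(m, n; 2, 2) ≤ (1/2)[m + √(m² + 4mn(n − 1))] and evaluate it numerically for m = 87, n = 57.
z(87, 57; 2, 2) ≤ (1/2)[87 + √(87² + 4·87·57·56)] = (1/2)[87 + √1118385] = 572.2686

Kővári–Sós–Turán: let r_1, ..., r_87 be the row sums and z = Σ r_i the total number of 1s. Each pair of columns can share at most one row with both entries 1 (else a 2×2 all-ones block appears), so Σ_i C(r_i, 2) ≤ C(57, 2) = 1596. By convexity Σ_i C(r_i, 2) ≥ 87·C(z/87, 2) = z(z − 87)/(2·87), giving z² − 87z − 87·57·56 ≤ 0 and hence z ≤ (1/2)[87 + √(7569 + 4·277704)] = (1/2)[87 + √1118385] ≈ (1/2)(87 + 1057.5372) = 572.2686.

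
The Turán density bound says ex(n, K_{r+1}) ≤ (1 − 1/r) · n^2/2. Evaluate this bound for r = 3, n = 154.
Turán density bound = (2/3) · 154^2/2 = 23716/3 ≈ 7905.3333

Turán's theorem: ex(n, K_{r+1}) is achieved by the complete r-partite Turán graph T(n, r) with parts as balanced as possible, and is at most (1 − 1/r) · n^2/2. For r = 3, n = 154: the density bound is (2/3) · 23716/2 = 23716/3 ≈ 7905.3333. The integer-valued extremum is e(T(154, 3)) = 7905, which is strictly less than the density bound 23716/3 since 3 ∤ 154 (the parts of T(154, 3) cannot all be equal).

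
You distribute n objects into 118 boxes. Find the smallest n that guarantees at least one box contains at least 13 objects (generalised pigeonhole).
n = (13 − 1)·118 + 1 = 1417

By the generalised pigeonhole principle, to guarantee some box contains ≥ r objects we need more than (r − 1) · k objects total. Threshold: n = (r − 1) · k + 1. With r = 13 and k = 118: n = 12 · 118 + 1 = 1416 + 1 = 1417. For n = 1416 = 12 · 118, we can put exactly 12 objects in every box, avoiding 13 in any single one — so 1417 is tight.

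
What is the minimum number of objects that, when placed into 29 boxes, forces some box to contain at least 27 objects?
n = (27 − 1)·29 + 1 = 755

By the generalised pigeonhole principle, to guarantee some box contains ≥ r objects we need more than (r − 1) · k objects total. Threshold: n = (r − 1) · k + 1. With r = 27 and k = 29: n = 26 · 29 + 1 = 754 + 1 = 755. For n = 754 = 26 · 29, we can put exactly 26 objects in every box, avoiding 27 in any single one — so 755 is tight.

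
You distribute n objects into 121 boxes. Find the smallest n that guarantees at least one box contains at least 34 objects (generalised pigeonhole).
n = (34 − 1)·121 + 1 = 3994

By the generalised pigeonhole principle, to guarantee some box contains ≥ r objects we need more than (r − 1) · k objects total. Threshold: n = (r − 1) · k + 1. With r = 34 and k = 121: n = 33 · 121 + 1 = 3993 + 1 = 3994. For n = 3993 = 33 · 121, we can put exactly 33 objects in every box, avoiding 34 in any single one — so 3994 is tight.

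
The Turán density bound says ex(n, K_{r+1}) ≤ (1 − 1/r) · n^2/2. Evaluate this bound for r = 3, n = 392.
Turán density bound = (2/3) · 392^2/2 = 153664/3 ≈ 51221.3333

Turán's theorem: ex(n, K_{r+1}) is achieved by the complete r-partite Turán graph T(n, r) with parts as balanced as possible, and is at most (1 − 1/r) · n^2/2. For r = 3, n = 392: the density bound is (2/3) · 153664/2 = 153664/3 ≈ 51221.3333. The integer-valued extremum is e(T(392, 3)) = 51221, which is strictly less than the density bound 153664/3 since 3 ∤ 392 (the parts of T(392, 3) cannot all be equal).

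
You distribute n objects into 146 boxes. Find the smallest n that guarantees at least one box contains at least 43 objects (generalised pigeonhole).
n = (43 − 1)·146 + 1 = 6133

By the generalised pigeonhole principle, to guarantee some box contains ≥ r objects we need more than (r − 1) · k objects total. Threshold: n = (r − 1) · k + 1. With r = 43 and k = 146: n = 42 · 146 + 1 = 6132 + 1 = 6133. For n = 6132 = 42 · 146, we can put exactly 42 objects in every box, avoiding 43 in any single one — so 6133 is tight.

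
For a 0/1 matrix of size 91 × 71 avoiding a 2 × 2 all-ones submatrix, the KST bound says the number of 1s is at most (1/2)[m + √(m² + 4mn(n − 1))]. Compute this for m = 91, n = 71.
z(91, 71; 2, 2) ≤ (1/2)[91 + √(91² + 4·91·71·70)] = (1/2)[91 + √1817361] = 719.5477

Kővári–Sós–Turán: let r_1, ..., r_91 be the row sums and z = Σ r_i the total number of 1s. Each pair of columns can share at most one row with both entries 1 (else a 2×2 all-ones block appears), so Σ_i C(r_i, 2) ≤ C(71, 2) = 2485. By convexity Σ_i C(r_i, 2) ≥ 91·C(z/91, 2) = z(z − 91)/(2·91), giving z² − 91z − 91·71·70 ≤ 0 and hence z ≤ (1/2)[91 + √(8281 + 4·452270)] = (1/2)[91 + √1817361] ≈ (1/2)(91 + 1348.0953) = 719.5477.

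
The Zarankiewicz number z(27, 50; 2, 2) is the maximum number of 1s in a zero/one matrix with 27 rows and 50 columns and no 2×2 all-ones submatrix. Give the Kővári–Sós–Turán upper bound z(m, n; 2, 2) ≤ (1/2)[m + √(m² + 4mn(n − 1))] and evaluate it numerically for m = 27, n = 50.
z(27, 50; 2, 2) ≤ (1/2)[27 + √(27² + 4·27·50·49)] = (1/2)[27 + √265329] = 271.0505

Kővári–Sós–Turán: let r_1, ..., r_27 be the row sums and z = Σ r_i the total number of 1s. Each pair of columns can share at most one row with both entries 1 (else a 2×2 all-ones block appears), so Σ_i C(r_i, 2) ≤ C(50, 2) = 1225. By convexity Σ_i C(r_i, 2) ≥ 27·C(z/27, 2) = z(z − 27)/(2·27), giving z² − 27z − 27·50·49 ≤ 0 and hence z ≤ (1/2)[27 + √(729 + 4·66150)] = (1/2)[27 + √265329] ≈ (1/2)(27 + 515.101) = 271.0505.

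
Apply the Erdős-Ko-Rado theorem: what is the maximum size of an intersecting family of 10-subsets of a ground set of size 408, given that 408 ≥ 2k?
max |F| = C(407, 9) = 772506526276034550

The Erdős-Ko-Rado theorem states: for n ≥ 2k, an intersecting family of k-subsets of an n-element set has size at most C(n − 1, k − 1), with equality for 'star' families {A ⊆ [n] : |A| = k, i ∈ A} (fix an element i). For n = 408, k = 10: C(407, 9) = 772506526276034550.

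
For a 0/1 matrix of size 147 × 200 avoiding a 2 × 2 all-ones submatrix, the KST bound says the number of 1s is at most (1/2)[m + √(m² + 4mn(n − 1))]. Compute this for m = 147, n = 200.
z(147, 200; 2, 2) ≤ (1/2)[147 + √(147² + 4·147·200·199)] = (1/2)[147 + √23424009] = 2493.4178

Kővári–Sós–Turán: let r_1, ..., r_147 be the row sums and z = Σ r_i the total number of 1s. Each pair of columns can share at most one row with both entries 1 (else a 2×2 all-ones block appears), so Σ_i C(r_i, 2) ≤ C(200, 2) = 19900. By convexity Σ_i C(r_i, 2) ≥ 147·C(z/147, 2) = z(z − 147)/(2·147), giving z² − 147z − 147·200·199 ≤ 0 and hence z ≤ (1/2)[147 + √(21609 + 4·5850600)] = (1/2)[147 + √23424009] ≈ (1/2)(147 + 4839.8356) = 2493.4178.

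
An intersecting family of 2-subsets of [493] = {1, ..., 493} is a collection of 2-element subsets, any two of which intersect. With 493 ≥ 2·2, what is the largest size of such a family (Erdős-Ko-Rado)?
max |F| = C(492, 1) = 492

Erdős-Ko-Rado (1961): when n ≥ 2k, max |F| = C(n−1, k−1). The bound is attained by the star {A : i ∈ A} for any fixed i ∈ [n]. Here C(493−1, 2−1) = C(492, 1) = 492.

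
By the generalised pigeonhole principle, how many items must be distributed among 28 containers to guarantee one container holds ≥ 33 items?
n = (33 − 1)·28 + 1 = 897

By the generalised pigeonhole principle, to guarantee some box contains ≥ r objects we need more than (r − 1) · k objects total. Threshold: n = (r − 1) · k + 1. With r = 33 and k = 28: n = 32 · 28 + 1 = 896 + 1 = 897. For n = 896 = 32 · 28, we can put exactly 32 objects in every box, avoiding 33 in any single one — so 897 is tight.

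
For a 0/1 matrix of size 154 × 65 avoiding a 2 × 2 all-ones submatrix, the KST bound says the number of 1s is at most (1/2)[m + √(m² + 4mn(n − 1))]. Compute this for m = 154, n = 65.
z(154, 65; 2, 2) ≤ (1/2)[154 + √(154² + 4·154·65·64)] = (1/2)[154 + √2586276] = 881.0951

Kővári–Sós–Turán: let r_1, ..., r_154 be the row sums and z = Σ r_i the total number of 1s. Each pair of columns can share at most one row with both entries 1 (else a 2×2 all-ones block appears), so Σ_i C(r_i, 2) ≤ C(65, 2) = 2080. By convexity Σ_i C(r_i, 2) ≥ 154·C(z/154, 2) = z(z − 154)/(2·154), giving z² − 154z − 154·65·64 ≤ 0 and hence z ≤ (1/2)[154 + √(23716 + 4·640640)] = (1/2)[154 + √2586276] ≈ (1/2)(154 + 1608.1903) = 881.0951.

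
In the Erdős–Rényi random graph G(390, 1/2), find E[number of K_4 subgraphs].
E[# K_4] = C(390, 4) · (1/2)^C(4, 2) = 949173615 / 2^6 = 14830837.734375

For each 4-subset S of vertices (there are C(390, 4) = 949173615 such S), let X_S = 1 if S induces a K_4 (all C(4, 2) = 6 edges present). Then P(X_S = 1) = (1/2)^6 = 1/64. By linearity of expectation, E[# K_4] = C(390, 4) · (1/2)^6 = 949173615 / 64 = 14830837.734375.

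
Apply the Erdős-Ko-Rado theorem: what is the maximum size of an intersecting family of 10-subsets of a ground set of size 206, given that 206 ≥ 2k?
max |F| = C(205, 9) = 1474616024011075

Erdős-Ko-Rado (1961): when n ≥ 2k, max |F| = C(n−1, k−1). The bound is attained by the star {A : i ∈ A} for any fixed i ∈ [n]. Here C(206−1, 10−1) = C(205, 9) = 1474616024011075.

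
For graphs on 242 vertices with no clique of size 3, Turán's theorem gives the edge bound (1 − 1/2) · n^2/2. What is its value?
Turán density bound = (1/2) · 242^2/2 = 14641

Turán's theorem: ex(n, K_{r+1}) is achieved by the complete r-partite Turán graph T(n, r) with parts as balanced as possible, and is at most (1 − 1/r) · n^2/2. For r = 2, n = 242: the density bound is (1/2) · 58564/2 = 14641. Since 2 ∣ 242, the Turán graph T(242, 2) has parts of equal size 121, and its edge count e(T(242, 2)) = 14641 attains the density bound exactly.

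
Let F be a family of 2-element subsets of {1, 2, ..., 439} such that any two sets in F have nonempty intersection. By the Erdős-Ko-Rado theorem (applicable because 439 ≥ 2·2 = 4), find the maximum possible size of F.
max |F| = C(438, 1) = 438

Erdős-Ko-Rado (1961): when n ≥ 2k, max |F| = C(n−1, k−1). The bound is attained by the star {A : i ∈ A} for any fixed i ∈ [n]. Here C(439−1, 2−1) = C(438, 1) = 438.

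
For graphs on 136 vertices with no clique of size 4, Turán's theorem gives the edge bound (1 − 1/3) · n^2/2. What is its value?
Turán density bound = (2/3) · 136^2/2 = 18496/3 ≈ 6165.3333

Turán's theorem: ex(n, K_{r+1}) is achieved by the complete r-partite Turán graph T(n, r) with parts as balanced as possible, and is at most (1 − 1/r) · n^2/2. For r = 3, n = 136: the density bound is (2/3) · 18496/2 = 18496/3 ≈ 6165.3333. The integer-valued extremum is e(T(136, 3)) = 6165, which is strictly less than the density bound 18496/3 since 3 ∤ 136 (the parts of T(136, 3) cannot all be equal).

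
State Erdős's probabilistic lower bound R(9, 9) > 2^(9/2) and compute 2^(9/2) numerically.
2^(9/2) = 22.6274; so R(9, 9) > 22.6274

Colour each edge of K_n uniformly at random with red/blue. The expected number of monochromatic K_9 is C(n, 9) · 2 · 2^(−C(9,2)). If C(n, 9) · 2^(1 − C(9,2)) < 1, then with positive probability no monochromatic K_9 exists, so R(9, 9) > n. The standard estimate C(n, 9) ≤ n^9/9! shows this inequality holds whenever n ≤ 2^(9/2) (since 9! · 2^(C(9,2) − 1) > 2^(9^2/2) ≥ n^9). Hence R(9, 9) > 2^(9/2) = 22.6274.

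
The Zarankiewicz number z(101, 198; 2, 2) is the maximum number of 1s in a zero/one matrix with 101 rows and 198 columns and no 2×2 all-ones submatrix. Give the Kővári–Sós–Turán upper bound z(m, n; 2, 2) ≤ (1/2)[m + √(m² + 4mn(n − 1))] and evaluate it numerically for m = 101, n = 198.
z(101, 198; 2, 2) ≤ (1/2)[101 + √(101² + 4·101·198·197)] = (1/2)[101 + √15768625] = 2035.9864

Kővári–Sós–Turán: let r_1, ..., r_101 be the row sums and z = Σ r_i the total number of 1s. Each pair of columns can share at most one row with both entries 1 (else a 2×2 all-ones block appears), so Σ_i C(r_i, 2) ≤ C(198, 2) = 19503. By convexity Σ_i C(r_i, 2) ≥ 101·C(z/101, 2) = z(z − 101)/(2·101), giving z² − 101z − 101·198·197 ≤ 0 and hence z ≤ (1/2)[101 + √(10201 + 4·3939606)] = (1/2)[101 + √15768625] ≈ (1/2)(101 + 3970.9728) = 2035.9864.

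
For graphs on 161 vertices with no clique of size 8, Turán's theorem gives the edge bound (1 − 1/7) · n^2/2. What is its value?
Turán density bound = (6/7) · 161^2/2 = 11109

Turán's theorem: ex(n, K_{r+1}) is achieved by the complete r-partite Turán graph T(n, r) with parts as balanced as possible, and is at most (1 − 1/r) · n^2/2. For r = 7, n = 161: the density bound is (6/7) · 25921/2 = 11109. Since 7 ∣ 161, the Turán graph T(161, 7) has parts of equal size 23, and its edge count e(T(161, 7)) = 11109 attains the density bound exactly.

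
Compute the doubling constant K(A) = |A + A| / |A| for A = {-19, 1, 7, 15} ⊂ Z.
K = |A + A| / |A| = 10/4 = 5/2

Enumerate A + A = {a + b : a, b ∈ A}. With |A| = 4, there are |A|^2 = 16 ordered sum pairs; collecting distinct values, A + A = {-38, -18, -12, -4, 2, 8, 14, 16, 22, 30}, so |A + A| = 10. Thus K = 10/4 = 5/2. For comparison, the minimum possible |A + A| over all 4-element sets is 2·4 − 1 = 7 (so min K = 7/4), attained only by arithmetic progressions.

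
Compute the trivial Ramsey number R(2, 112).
R(2, 112) = 112

R(2, k) = k for all k ≥ 2: in a 2-colouring of K_k, either some edge is red (a red K_2) or all edges are blue (a blue K_k). And K_{111} coloured all-blue has no blue K_112, so R(2, 112) > 111. Hence R(2, 112) = 112.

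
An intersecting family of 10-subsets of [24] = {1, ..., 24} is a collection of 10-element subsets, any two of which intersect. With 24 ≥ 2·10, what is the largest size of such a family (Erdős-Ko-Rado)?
max |F| = C(23, 9) = 817190

Erdős-Ko-Rado (1961): when n ≥ 2k, max |F| = C(n−1, k−1). The bound is attained by the star {A : i ∈ A} for any fixed i ∈ [n]. Here C(24−1, 10−1) = C(23, 9) = 817190.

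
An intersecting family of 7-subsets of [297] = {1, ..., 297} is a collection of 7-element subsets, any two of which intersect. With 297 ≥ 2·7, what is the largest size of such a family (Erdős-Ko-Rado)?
max |F| = C(296, 6) = 887711859244

The Erdős-Ko-Rado theorem states: for n ≥ 2k, an intersecting family of k-subsets of an n-element set has size at most C(n − 1, k − 1), with equality for 'star' families {A ⊆ [n] : |A| = k, i ∈ A} (fix an element i). For n = 297, k = 7: C(296, 6) = 887711859244.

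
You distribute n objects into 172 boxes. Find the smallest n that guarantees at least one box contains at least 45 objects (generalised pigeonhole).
n = (45 − 1)·172 + 1 = 7569

By the generalised pigeonhole principle, to guarantee some box contains ≥ r objects we need more than (r − 1) · k objects total. Threshold: n = (r − 1) · k + 1. With r = 45 and k = 172: n = 44 · 172 + 1 = 7568 + 1 = 7569. For n = 7568 = 44 · 172, we can put exactly 44 objects in every box, avoiding 45 in any single one — so 7569 is tight.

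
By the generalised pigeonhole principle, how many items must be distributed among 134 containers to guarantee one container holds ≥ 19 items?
n = (19 − 1)·134 + 1 = 2413

By the generalised pigeonhole principle, to guarantee some box contains ≥ r objects we need more than (r − 1) · k objects total. Threshold: n = (r − 1) · k + 1. With r = 19 and k = 134: n = 18 · 134 + 1 = 2412 + 1 = 2413. For n = 2412 = 18 · 134, we can put exactly 18 objects in every box, avoiding 19 in any single one — so 2413 is tight.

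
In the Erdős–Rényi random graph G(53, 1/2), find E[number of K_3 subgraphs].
E[# K_3] = C(53, 3) · (1/2)^C(3, 2) = 23426 / 2^3 = 11713/4 = 2928.25

For each 3-subset S of vertices (there are C(53, 3) = 23426 such S), let X_S = 1 if S induces a K_3 (all C(3, 2) = 3 edges present). Then P(X_S = 1) = (1/2)^3 = 1/8. By linearity of expectation, E[# K_3] = C(53, 3) · (1/2)^3 = 23426 / 8 = 11713/4 = 2928.25.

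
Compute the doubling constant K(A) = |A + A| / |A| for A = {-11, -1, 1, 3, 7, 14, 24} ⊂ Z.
K = |A + A| / |A| = 25/7

Enumerate A + A = {a + b : a, b ∈ A}. With |A| = 7, there are |A|^2 = 49 ordered sum pairs; collecting distinct values, A + A = {-22, -12, -10, -8, -4, -2, 0, 2, 3, 4, 6, 8, 10, 13, 14, 15, 17, 21, 23, 25, 27, 28, 31, 38, 48}, so |A + A| = 25. Thus K = 25/7. For comparison, the minimum possible |A + A| over all 7-element sets is 2·7 − 1 = 13 (so min K = 13/7), attained only by arithmetic progressions.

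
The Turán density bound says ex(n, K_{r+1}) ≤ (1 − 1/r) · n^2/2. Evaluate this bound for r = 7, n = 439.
Turán density bound = (6/7) · 439^2/2 = 578163/7 ≈ 82594.7143

Turán's theorem: ex(n, K_{r+1}) is achieved by the complete r-partite Turán graph T(n, r) with parts as balanced as possible, and is at most (1 − 1/r) · n^2/2. For r = 7, n = 439: the density bound is (6/7) · 192721/2 = 578163/7 ≈ 82594.7143. The integer-valued extremum is e(T(439, 7)) = 82594, which is strictly less than the density bound 578163/7 since 7 ∤ 439 (the parts of T(439, 7) cannot all be equal).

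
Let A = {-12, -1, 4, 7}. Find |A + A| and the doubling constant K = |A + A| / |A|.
K = |A + A| / |A| = 10/4 = 5/2

Enumerate A + A = {a + b : a, b ∈ A}. With |A| = 4, there are |A|^2 = 16 ordered sum pairs; collecting distinct values, A + A = {-24, -13, -8, -5, -2, 3, 6, 8, 11, 14}, so |A + A| = 10. Thus K = 10/4 = 5/2. For comparison, the minimum possible |A + A| over all 4-element sets is 2·4 − 1 = 7 (so min K = 7/4), attained only by arithmetic progressions.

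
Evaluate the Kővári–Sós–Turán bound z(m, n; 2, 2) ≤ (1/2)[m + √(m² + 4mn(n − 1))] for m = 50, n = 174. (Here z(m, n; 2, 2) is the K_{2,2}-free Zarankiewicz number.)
z(50, 174; 2, 2) ≤ (1/2)[50 + √(50² + 4·50·174·173)] = (1/2)[50 + √6022900] = 1252.0799

Kővári–Sós–Turán: let r_1, ..., r_50 be the row sums and z = Σ r_i the total number of 1s. Each pair of columns can share at most one row with both entries 1 (else a 2×2 all-ones block appears), so Σ_i C(r_i, 2) ≤ C(174, 2) = 15051. By convexity Σ_i C(r_i, 2) ≥ 50·C(z/50, 2) = z(z − 50)/(2·50), giving z² − 50z − 50·174·173 ≤ 0 and hence z ≤ (1/2)[50 + √(2500 + 4·1505100)] = (1/2)[50 + √6022900] ≈ (1/2)(50 + 2454.1597) = 1252.0799.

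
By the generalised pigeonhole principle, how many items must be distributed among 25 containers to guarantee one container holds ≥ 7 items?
n = (7 − 1)·25 + 1 = 151

By the generalised pigeonhole principle, to guarantee some box contains ≥ r objects we need more than (r − 1) · k objects total. Threshold: n = (r − 1) · k + 1. With r = 7 and k = 25: n = 6 · 25 + 1 = 150 + 1 = 151. For n = 150 = 6 · 25, we can put exactly 6 objects in every box, avoiding 7 in any single one — so 151 is tight.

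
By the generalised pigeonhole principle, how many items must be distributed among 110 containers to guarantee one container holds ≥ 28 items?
n = (28 − 1)·110 + 1 = 2971

By the generalised pigeonhole principle, to guarantee some box contains ≥ r objects we need more than (r − 1) · k objects total. Threshold: n = (r − 1) · k + 1. With r = 28 and k = 110: n = 27 · 110 + 1 = 2970 + 1 = 2971. For n = 2970 = 27 · 110, we can put exactly 27 objects in every box, avoiding 28 in any single one — so 2971 is tight.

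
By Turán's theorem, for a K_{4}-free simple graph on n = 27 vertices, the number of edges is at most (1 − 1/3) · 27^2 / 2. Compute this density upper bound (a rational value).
Turán density bound = (2/3) · 27^2/2 = 243

Turán's theorem: ex(n, K_{r+1}) is achieved by the complete r-partite Turán graph T(n, r) with parts as balanced as possible, and is at most (1 − 1/r) · n^2/2. For r = 3, n = 27: the density bound is (2/3) · 729/2 = 243. Since 3 ∣ 27, the Turán graph T(27, 3) has parts of equal size 9, and its edge count e(T(27, 3)) = 243 attains the density bound exactly.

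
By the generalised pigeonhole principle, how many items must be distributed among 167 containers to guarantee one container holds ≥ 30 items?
n = (30 − 1)·167 + 1 = 4844

By the generalised pigeonhole principle, to guarantee some box contains ≥ r objects we need more than (r − 1) · k objects total. Threshold: n = (r − 1) · k + 1. With r = 30 and k = 167: n = 29 · 167 + 1 = 4843 + 1 = 4844. For n = 4843 = 29 · 167, we can put exactly 29 objects in every box, avoiding 30 in any single one — so 4844 is tight.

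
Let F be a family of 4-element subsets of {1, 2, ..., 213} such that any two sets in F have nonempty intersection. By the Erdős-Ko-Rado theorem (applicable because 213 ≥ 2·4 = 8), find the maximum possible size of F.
max |F| = C(212, 3) = 1565620

The Erdős-Ko-Rado theorem states: for n ≥ 2k, an intersecting family of k-subsets of an n-element set has size at most C(n − 1, k − 1), with equality for 'star' families {A ⊆ [n] : |A| = k, i ∈ A} (fix an element i). For n = 213, k = 4: C(212, 3) = 1565620.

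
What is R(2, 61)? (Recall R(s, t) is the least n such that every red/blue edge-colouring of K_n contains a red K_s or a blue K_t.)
R(2, 61) = 61

R(2, k) = k for all k ≥ 2: in a 2-colouring of K_k, either some edge is red (a red K_2) or all edges are blue (a blue K_k). And K_{60} coloured all-blue has no blue K_61, so R(2, 61) > 60. Hence R(2, 61) = 61.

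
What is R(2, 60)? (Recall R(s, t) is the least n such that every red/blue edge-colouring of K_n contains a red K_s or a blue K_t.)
R(2, 60) = 60

R(2, k) = k for all k ≥ 2: in a 2-colouring of K_k, either some edge is red (a red K_2) or all edges are blue (a blue K_k). And K_{59} coloured all-blue has no blue K_60, so R(2, 60) > 59. Hence R(2, 60) = 60.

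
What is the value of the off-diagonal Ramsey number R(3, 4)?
R(3, 4) = 9

Lower bound: an explicit 2-colouring of K_{8} (typically a Paley-type or other structured construction) avoids a red K_3 and a blue K_4, showing R(3, 4) > 8.
Upper bound: the Erdős–Szekeres recurrence R(r, t') ≤ R(r−1, t') + R(r, t'−1) (with the −1 refinement when both summands are even) yields R(3, 4) ≤ 9.
Hence R(3, 4) = 9.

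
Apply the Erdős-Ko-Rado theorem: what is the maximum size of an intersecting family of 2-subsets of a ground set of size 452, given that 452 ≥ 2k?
max |F| = C(451, 1) = 451

Erdős-Ko-Rado (1961): when n ≥ 2k, max |F| = C(n−1, k−1). The bound is attained by the star {A : i ∈ A} for any fixed i ∈ [n]. Here C(452−1, 2−1) = C(451, 1) = 451.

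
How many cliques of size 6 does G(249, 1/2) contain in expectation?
E[# K_6] = C(249, 6) · (1/2)^C(6, 2) = 311534754076 / 2^15 = 77883688519/8192 ≈ 9507286.196167

For each 6-subset S of vertices (there are C(249, 6) = 311534754076 such S), let X_S = 1 if S induces a K_6 (all C(6, 2) = 15 edges present). Then P(X_S = 1) = (1/2)^15 = 1/32768. By linearity of expectation, E[# K_6] = C(249, 6) · (1/2)^15 = 311534754076 / 32768 = 77883688519/8192 ≈ 9507286.196167.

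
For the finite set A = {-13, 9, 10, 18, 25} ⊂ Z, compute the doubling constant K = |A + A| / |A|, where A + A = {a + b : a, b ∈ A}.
K = |A + A| / |A| = 15/5 = 3

Enumerate A + A = {a + b : a, b ∈ A}. With |A| = 5, there are |A|^2 = 25 ordered sum pairs; collecting distinct values, A + A = {-26, -4, -3, 5, 12, 18, 19, 20, 27, 28, 34, 35, 36, 43, 50}, so |A + A| = 15. Thus K = 15/5 = 3. For comparison, the minimum possible |A + A| over all 5-element sets is 2·5 − 1 = 9 (so min K = 9/5), attained only by arithmetic progressions.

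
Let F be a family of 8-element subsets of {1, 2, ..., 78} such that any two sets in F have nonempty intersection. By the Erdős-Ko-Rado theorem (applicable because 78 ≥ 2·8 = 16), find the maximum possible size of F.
max |F| = C(77, 7) = 2404808340

The Erdős-Ko-Rado theorem states: for n ≥ 2k, an intersecting family of k-subsets of an n-element set has size at most C(n − 1, k − 1), with equality for 'star' families {A ⊆ [n] : |A| = k, i ∈ A} (fix an element i). For n = 78, k = 8: C(77, 7) = 2404808340.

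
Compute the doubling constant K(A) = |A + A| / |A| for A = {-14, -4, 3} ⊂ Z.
K = |A + A| / |A| = 6/3 = 2

Enumerate A + A = {a + b : a, b ∈ A}. With |A| = 3, there are |A|^2 = 9 ordered sum pairs; collecting distinct values, A + A = {-28, -18, -11, -8, -1, 6}, so |A + A| = 6. Thus K = 6/3 = 2. For comparison, the minimum possible |A + A| over all 3-element sets is 2·3 − 1 = 5 (so min K = 5/3), attained only by arithmetic progressions.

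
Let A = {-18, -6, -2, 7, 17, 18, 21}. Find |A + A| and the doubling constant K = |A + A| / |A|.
K = |A + A| / |A| = 27/7

Enumerate A + A = {a + b : a, b ∈ A}. With |A| = 7, there are |A|^2 = 49 ordered sum pairs; collecting distinct values, A + A = {-36, -24, -20, -12, -11, -8, -4, -1, 0, 1, 3, 5, 11, 12, 14, 15, 16, 19, 24, 25, 28, 34, 35, 36, 38, 39, 42}, so |A + A| = 27. Thus K = 27/7. For comparison, the minimum possible |A + A| over all 7-element sets is 2·7 − 1 = 13 (so min K = 13/7), attained only by arithmetic progressions.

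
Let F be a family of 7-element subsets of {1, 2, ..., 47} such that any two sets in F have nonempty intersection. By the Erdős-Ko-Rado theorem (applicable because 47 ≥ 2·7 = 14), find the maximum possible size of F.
max |F| = C(46, 6) = 9366819

The Erdős-Ko-Rado theorem states: for n ≥ 2k, an intersecting family of k-subsets of an n-element set has size at most C(n − 1, k − 1), with equality for 'star' families {A ⊆ [n] : |A| = k, i ∈ A} (fix an element i). For n = 47, k = 7: C(46, 6) = 9366819.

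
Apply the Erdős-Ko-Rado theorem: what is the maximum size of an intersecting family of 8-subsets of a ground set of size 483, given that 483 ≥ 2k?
max |F| = C(482, 7) = 1147866965078496

Erdős-Ko-Rado (1961): when n ≥ 2k, max |F| = C(n−1, k−1). The bound is attained by the star {A : i ∈ A} for any fixed i ∈ [n]. Here C(483−1, 8−1) = C(482, 7) = 1147866965078496.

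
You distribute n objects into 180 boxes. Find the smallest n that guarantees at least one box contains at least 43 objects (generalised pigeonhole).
n = (43 − 1)·180 + 1 = 7561

By the generalised pigeonhole principle, to guarantee some box contains ≥ r objects we need more than (r − 1) · k objects total. Threshold: n = (r − 1) · k + 1. With r = 43 and k = 180: n = 42 · 180 + 1 = 7560 + 1 = 7561. For n = 7560 = 42 · 180, we can put exactly 42 objects in every box, avoiding 43 in any single one — so 7561 is tight.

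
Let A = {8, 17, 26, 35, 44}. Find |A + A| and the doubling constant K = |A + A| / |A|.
K = |A + A| / |A| = 9/5

Enumerate A + A = {a + b : a, b ∈ A}. With |A| = 5, there are |A|^2 = 25 ordered sum pairs; collecting distinct values, A + A = {16, 25, 34, 43, 52, 61, 70, 79, 88}, so |A + A| = 9. Thus K = 9/5. Here |A + A| = 2|A| − 1 = 9, the minimum possible — so K = 9/5 is minimal, which holds iff A is an arithmetic progression.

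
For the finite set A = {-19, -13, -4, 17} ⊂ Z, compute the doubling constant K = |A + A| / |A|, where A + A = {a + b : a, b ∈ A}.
K = |A + A| / |A| = 10/4 = 5/2

Enumerate A + A = {a + b : a, b ∈ A}. With |A| = 4, there are |A|^2 = 16 ordered sum pairs; collecting distinct values, A + A = {-38, -32, -26, -23, -17, -8, -2, 4, 13, 34}, so |A + A| = 10. Thus K = 10/4 = 5/2. For comparison, the minimum possible |A + A| over all 4-element sets is 2·4 − 1 = 7 (so min K = 7/4), attained only by arithmetic progressions.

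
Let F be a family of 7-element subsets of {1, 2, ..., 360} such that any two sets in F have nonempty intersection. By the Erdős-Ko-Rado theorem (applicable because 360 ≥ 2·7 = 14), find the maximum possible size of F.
max |F| = C(359, 6) = 2850984183439

Erdős-Ko-Rado (1961): when n ≥ 2k, max |F| = C(n−1, k−1). The bound is attained by the star {A : i ∈ A} for any fixed i ∈ [n]. Here C(360−1, 7−1) = C(359, 6) = 2850984183439.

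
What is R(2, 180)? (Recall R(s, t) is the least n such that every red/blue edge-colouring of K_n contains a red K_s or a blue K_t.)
R(2, 180) = 180

R(2, k) = k for all k ≥ 2: in a 2-colouring of K_k, either some edge is red (a red K_2) or all edges are blue (a blue K_k). And K_{179} coloured all-blue has no blue K_180, so R(2, 180) > 179. Hence R(2, 180) = 180.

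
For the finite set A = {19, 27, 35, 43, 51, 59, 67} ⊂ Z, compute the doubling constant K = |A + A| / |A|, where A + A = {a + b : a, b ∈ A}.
K = |A + A| / |A| = 13/7

Enumerate A + A = {a + b : a, b ∈ A}. With |A| = 7, there are |A|^2 = 49 ordered sum pairs; collecting distinct values, A + A = {38, 46, 54, 62, 70, 78, 86, 94, 102, 110, 118, 126, 134}, so |A + A| = 13. Thus K = 13/7. Here |A + A| = 2|A| − 1 = 13, the minimum possible — so K = 13/7 is minimal, which holds iff A is an arithmetic progression.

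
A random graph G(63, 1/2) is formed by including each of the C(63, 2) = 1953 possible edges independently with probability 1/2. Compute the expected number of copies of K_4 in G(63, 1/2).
E[# K_4] = C(63, 4) · (1/2)^C(4, 2) = 595665 / 2^6 = 9307.265625

For each 4-subset S of vertices (there are C(63, 4) = 595665 such S), let X_S = 1 if S induces a K_4 (all C(4, 2) = 6 edges present). Then P(X_S = 1) = (1/2)^6 = 1/64. By linearity of expectation, E[# K_4] = C(63, 4) · (1/2)^6 = 595665 / 64 = 9307.265625.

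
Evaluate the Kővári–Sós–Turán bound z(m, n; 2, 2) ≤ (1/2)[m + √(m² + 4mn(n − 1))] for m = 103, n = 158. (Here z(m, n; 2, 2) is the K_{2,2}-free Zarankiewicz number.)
z(103, 158; 2, 2) ≤ (1/2)[103 + √(103² + 4·103·158·157)] = (1/2)[103 + √10230681] = 1650.7718

Kővári–Sós–Turán: let r_1, ..., r_103 be the row sums and z = Σ r_i the total number of 1s. Each pair of columns can share at most one row with both entries 1 (else a 2×2 all-ones block appears), so Σ_i C(r_i, 2) ≤ C(158, 2) = 12403. By convexity Σ_i C(r_i, 2) ≥ 103·C(z/103, 2) = z(z − 103)/(2·103), giving z² − 103z − 103·158·157 ≤ 0 and hence z ≤ (1/2)[103 + √(10609 + 4·2555018)] = (1/2)[103 + √10230681] ≈ (1/2)(103 + 3198.5436) = 1650.7718.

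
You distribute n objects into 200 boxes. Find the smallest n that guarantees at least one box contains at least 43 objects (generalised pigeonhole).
n = (43 − 1)·200 + 1 = 8401

By the generalised pigeonhole principle, to guarantee some box contains ≥ r objects we need more than (r − 1) · k objects total. Threshold: n = (r − 1) · k + 1. With r = 43 and k = 200: n = 42 · 200 + 1 = 8400 + 1 = 8401. For n = 8400 = 42 · 200, we can put exactly 42 objects in every box, avoiding 43 in any single one — so 8401 is tight.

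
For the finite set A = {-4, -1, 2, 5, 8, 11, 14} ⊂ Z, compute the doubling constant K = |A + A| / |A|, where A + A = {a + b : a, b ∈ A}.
K = |A + A| / |A| = 13/7

Enumerate A + A = {a + b : a, b ∈ A}. With |A| = 7, there are |A|^2 = 49 ordered sum pairs; collecting distinct values, A + A = {-8, -5, -2, 1, 4, 7, 10, 13, 16, 19, 22, 25, 28}, so |A + A| = 13. Thus K = 13/7. Here |A + A| = 2|A| − 1 = 13, the minimum possible — so K = 13/7 is minimal, which holds iff A is an arithmetic progression.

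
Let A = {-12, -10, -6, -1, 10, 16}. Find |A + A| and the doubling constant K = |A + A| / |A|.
K = |A + A| / |A| = 19/6

Enumerate A + A = {a + b : a, b ∈ A}. With |A| = 6, there are |A|^2 = 36 ordered sum pairs; collecting distinct values, A + A = {-24, -22, -20, -18, -16, -13, -12, -11, -7, -2, 0, 4, 6, 9, 10, 15, 20, 26, 32}, so |A + A| = 19. Thus K = 19/6. For comparison, the minimum possible |A + A| over all 6-element sets is 2·6 − 1 = 11 (so min K = 11/6), attained only by arithmetic progressions.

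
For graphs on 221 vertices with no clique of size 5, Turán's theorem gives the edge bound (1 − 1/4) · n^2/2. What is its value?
Turán density bound = (3/4) · 221^2/2 = 146523/8 ≈ 18315.375

Turán's theorem: ex(n, K_{r+1}) is achieved by the complete r-partite Turán graph T(n, r) with parts as balanced as possible, and is at most (1 − 1/r) · n^2/2. For r = 4, n = 221: the density bound is (3/4) · 48841/2 = 146523/8 ≈ 18315.375. The integer-valued extremum is e(T(221, 4)) = 18315, which is strictly less than the density bound 146523/8 since 4 ∤ 221 (the parts of T(221, 4) cannot all be equal).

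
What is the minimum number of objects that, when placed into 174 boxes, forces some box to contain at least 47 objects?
n = (47 − 1)·174 + 1 = 8005

By the generalised pigeonhole principle, to guarantee some box contains ≥ r objects we need more than (r − 1) · k objects total. Threshold: n = (r − 1) · k + 1. With r = 47 and k = 174: n = 46 · 174 + 1 = 8004 + 1 = 8005. For n = 8004 = 46 · 174, we can put exactly 46 objects in every box, avoiding 47 in any single one — so 8005 is tight.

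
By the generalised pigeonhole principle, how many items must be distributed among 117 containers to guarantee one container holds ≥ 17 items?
n = (17 − 1)·117 + 1 = 1873

By the generalised pigeonhole principle, to guarantee some box contains ≥ r objects we need more than (r − 1) · k objects total. Threshold: n = (r − 1) · k + 1. With r = 17 and k = 117: n = 16 · 117 + 1 = 1872 + 1 = 1873. For n = 1872 = 16 · 117, we can put exactly 16 objects in every box, avoiding 17 in any single one — so 1873 is tight.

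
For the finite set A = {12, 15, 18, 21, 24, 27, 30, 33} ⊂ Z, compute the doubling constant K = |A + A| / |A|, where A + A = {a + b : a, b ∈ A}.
K = |A + A| / |A| = 15/8

Enumerate A + A = {a + b : a, b ∈ A}. With |A| = 8, there are |A|^2 = 64 ordered sum pairs; collecting distinct values, A + A = {24, 27, 30, 33, 36, 39, 42, 45, 48, 51, 54, 57, 60, 63, 66}, so |A + A| = 15. Thus K = 15/8. Here |A + A| = 2|A| − 1 = 15, the minimum possible — so K = 15/8 is minimal, which holds iff A is an arithmetic progression.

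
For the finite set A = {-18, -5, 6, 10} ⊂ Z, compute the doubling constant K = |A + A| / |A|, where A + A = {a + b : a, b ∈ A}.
K = |A + A| / |A| = 10/4 = 5/2

Enumerate A + A = {a + b : a, b ∈ A}. With |A| = 4, there are |A|^2 = 16 ordered sum pairs; collecting distinct values, A + A = {-36, -23, -12, -10, -8, 1, 5, 12, 16, 20}, so |A + A| = 10. Thus K = 10/4 = 5/2. For comparison, the minimum possible |A + A| over all 4-element sets is 2·4 − 1 = 7 (so min K = 7/4), attained only by arithmetic progressions.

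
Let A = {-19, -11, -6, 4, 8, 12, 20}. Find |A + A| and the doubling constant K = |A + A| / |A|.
K = |A + A| / |A| = 24/7

Enumerate A + A = {a + b : a, b ∈ A}. With |A| = 7, there are |A|^2 = 49 ordered sum pairs; collecting distinct values, A + A = {-38, -30, -25, -22, -17, -15, -12, -11, -7, -3, -2, 1, 2, 6, 8, 9, 12, 14, 16, 20, 24, 28, 32, 40}, so |A + A| = 24. Thus K = 24/7. For comparison, the minimum possible |A + A| over all 7-element sets is 2·7 − 1 = 13 (so min K = 13/7), attained only by arithmetic progressions.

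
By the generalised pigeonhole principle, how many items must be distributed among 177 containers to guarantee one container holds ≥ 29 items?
n = (29 − 1)·177 + 1 = 4957

By the generalised pigeonhole principle, to guarantee some box contains ≥ r objects we need more than (r − 1) · k objects total. Threshold: n = (r − 1) · k + 1. With r = 29 and k = 177: n = 28 · 177 + 1 = 4956 + 1 = 4957. For n = 4956 = 28 · 177, we can put exactly 28 objects in every box, avoiding 29 in any single one — so 4957 is tight.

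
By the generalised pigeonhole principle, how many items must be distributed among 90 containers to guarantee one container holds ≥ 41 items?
n = (41 − 1)·90 + 1 = 3601

By the generalised pigeonhole principle, to guarantee some box contains ≥ r objects we need more than (r − 1) · k objects total. Threshold: n = (r − 1) · k + 1. With r = 41 and k = 90: n = 40 · 90 + 1 = 3600 + 1 = 3601. For n = 3600 = 40 · 90, we can put exactly 40 objects in every box, avoiding 41 in any single one — so 3601 is tight.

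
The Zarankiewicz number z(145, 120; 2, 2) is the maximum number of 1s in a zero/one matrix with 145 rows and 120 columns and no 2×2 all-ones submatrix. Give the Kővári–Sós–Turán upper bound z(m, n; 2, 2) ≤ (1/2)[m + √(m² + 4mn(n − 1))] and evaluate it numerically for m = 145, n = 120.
z(145, 120; 2, 2) ≤ (1/2)[145 + √(145² + 4·145·120·119)] = (1/2)[145 + √8303425] = 1513.2832

Kővári–Sós–Turán: let r_1, ..., r_145 be the row sums and z = Σ r_i the total number of 1s. Each pair of columns can share at most one row with both entries 1 (else a 2×2 all-ones block appears), so Σ_i C(r_i, 2) ≤ C(120, 2) = 7140. By convexity Σ_i C(r_i, 2) ≥ 145·C(z/145, 2) = z(z − 145)/(2·145), giving z² − 145z − 145·120·119 ≤ 0 and hence z ≤ (1/2)[145 + √(21025 + 4·2070600)] = (1/2)[145 + √8303425] ≈ (1/2)(145 + 2881.5664) = 1513.2832.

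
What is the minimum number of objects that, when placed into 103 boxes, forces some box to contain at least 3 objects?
n = (3 − 1)·103 + 1 = 207

By the generalised pigeonhole principle, to guarantee some box contains ≥ r objects we need more than (r − 1) · k objects total. Threshold: n = (r − 1) · k + 1. With r = 3 and k = 103: n = 2 · 103 + 1 = 206 + 1 = 207. For n = 206 = 2 · 103, we can put exactly 2 objects in every box, avoiding 3 in any single one — so 207 is tight.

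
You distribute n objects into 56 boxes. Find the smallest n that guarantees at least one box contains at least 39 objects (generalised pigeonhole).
n = (39 − 1)·56 + 1 = 2129

By the generalised pigeonhole principle, to guarantee some box contains ≥ r objects we need more than (r − 1) · k objects total. Threshold: n = (r − 1) · k + 1. With r = 39 and k = 56: n = 38 · 56 + 1 = 2128 + 1 = 2129. For n = 2128 = 38 · 56, we can put exactly 38 objects in every box, avoiding 39 in any single one — so 2129 is tight.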